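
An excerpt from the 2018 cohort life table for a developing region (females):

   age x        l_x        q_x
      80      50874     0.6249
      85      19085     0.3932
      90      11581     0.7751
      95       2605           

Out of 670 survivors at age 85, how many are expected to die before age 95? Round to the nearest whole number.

The relevant probability is 1 − 2605/19085 = 0.863505.
Expected number = 670 × 0.863505 = 579.

579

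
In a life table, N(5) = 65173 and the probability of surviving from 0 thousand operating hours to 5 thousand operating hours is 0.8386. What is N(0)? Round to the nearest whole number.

77716

N(0) = N(5) / p = 65173 / 0.8386 = 77716.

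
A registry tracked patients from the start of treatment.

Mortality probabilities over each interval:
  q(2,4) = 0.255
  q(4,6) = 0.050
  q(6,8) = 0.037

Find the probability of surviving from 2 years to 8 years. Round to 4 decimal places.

Chaining the interval survival probabilities: (1 − 0.255) × (1 − 0.050) × (1 − 0.037).
= 0.745 × 0.950 × 0.963 = 0.681563.

0.6816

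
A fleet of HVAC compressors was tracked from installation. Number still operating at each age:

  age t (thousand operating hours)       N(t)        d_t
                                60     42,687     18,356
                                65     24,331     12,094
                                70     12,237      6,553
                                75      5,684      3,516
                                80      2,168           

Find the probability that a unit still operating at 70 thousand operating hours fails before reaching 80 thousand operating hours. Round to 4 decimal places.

P(fail before 80 | operational at 70) = 1 − N(80)/N(70) = 1 − 2,168/12,237 = (10,069)/12,237 = 0.822832.

0.8228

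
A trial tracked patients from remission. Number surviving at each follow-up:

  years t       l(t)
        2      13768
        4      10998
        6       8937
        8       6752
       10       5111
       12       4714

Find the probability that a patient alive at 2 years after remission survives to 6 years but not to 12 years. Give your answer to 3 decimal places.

0.307

This is the probability of reaching 6 but not 12, conditional on being alive at 2: (l(6) − l(12)) / l(2).
= (8937 − 4714) / 13768 = 4223 / 13768 = 0.306726.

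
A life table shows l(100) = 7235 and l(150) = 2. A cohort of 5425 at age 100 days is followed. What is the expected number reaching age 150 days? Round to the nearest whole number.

1

The relevant probability is 2/7235 = 0.000276.
Expected number = 5425 × 0.000276 = 1.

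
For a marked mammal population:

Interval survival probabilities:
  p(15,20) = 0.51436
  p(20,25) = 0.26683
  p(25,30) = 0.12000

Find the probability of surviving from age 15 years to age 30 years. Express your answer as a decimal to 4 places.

0.0165

Survival from 15 to 30 is the product of surviving each interval: 0.51436 × 0.26683 × 0.12000.
= 0.016470.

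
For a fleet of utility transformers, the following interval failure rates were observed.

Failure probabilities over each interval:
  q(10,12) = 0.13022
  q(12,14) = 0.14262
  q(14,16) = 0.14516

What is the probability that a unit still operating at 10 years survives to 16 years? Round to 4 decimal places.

The overall survival probability is (1 − 0.13022) × (1 − 0.14262) × (1 − 0.14516).
= 0.86978 × 0.85738 × 0.85484 = 0.637482.

0.6375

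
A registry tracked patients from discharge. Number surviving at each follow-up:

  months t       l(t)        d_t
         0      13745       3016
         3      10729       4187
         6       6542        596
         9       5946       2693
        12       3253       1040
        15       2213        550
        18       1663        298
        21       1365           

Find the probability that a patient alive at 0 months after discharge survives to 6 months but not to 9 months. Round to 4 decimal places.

This is the probability of reaching 6 but not 9, conditional on being alive at 0: (l(6) − l(9)) / l(0).
= (6542 − 5946) / 13745 = 596 / 13745 = 0.043361.

0.0434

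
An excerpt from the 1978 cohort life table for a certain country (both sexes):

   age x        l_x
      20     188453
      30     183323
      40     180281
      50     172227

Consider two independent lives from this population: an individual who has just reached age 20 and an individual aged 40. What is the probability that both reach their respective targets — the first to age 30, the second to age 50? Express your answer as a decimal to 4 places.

0.9293

p₁ = l_30/l_20 = 183323/188453 = 0.972778; p₂ = l_50/l_40 = 172227/180281 = 0.955325.
P(both) = p₁ × p₂ = 0.972778 × 0.955325 = 0.929319.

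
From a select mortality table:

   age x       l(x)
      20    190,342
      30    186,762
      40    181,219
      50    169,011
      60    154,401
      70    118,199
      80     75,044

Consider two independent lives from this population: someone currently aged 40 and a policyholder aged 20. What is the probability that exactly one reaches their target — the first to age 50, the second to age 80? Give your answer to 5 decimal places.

0.59149

p₁ = l(50)/l(40) = 169,011/181,219 = 0.932634; p₂ = l(80)/l(20) = 75,044/190,342 = 0.394259.
P(exactly one) = p₁(1−p₂) + (1−p₁)p₂ = 0.564935 + 0.026560 = 0.591494.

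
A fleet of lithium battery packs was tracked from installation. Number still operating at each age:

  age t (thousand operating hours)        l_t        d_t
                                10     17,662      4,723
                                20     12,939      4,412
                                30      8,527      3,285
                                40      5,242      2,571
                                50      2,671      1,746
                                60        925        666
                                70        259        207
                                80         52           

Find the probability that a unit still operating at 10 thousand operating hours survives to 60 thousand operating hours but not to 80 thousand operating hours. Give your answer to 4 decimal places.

This is the probability of reaching 60 but not 80, conditional on being operational at 10: (l_60 − l_80) / l_10.
= (925 − 52) / 17,662 = 873 / 17,662 = 0.049428.

0.0494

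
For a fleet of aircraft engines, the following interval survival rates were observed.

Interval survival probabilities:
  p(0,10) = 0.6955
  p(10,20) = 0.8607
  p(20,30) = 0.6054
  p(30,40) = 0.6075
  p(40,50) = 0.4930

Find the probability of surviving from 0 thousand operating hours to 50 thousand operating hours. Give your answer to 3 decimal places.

Chaining the interval survival probabilities: 0.6955 × 0.8607 × 0.6054 × 0.6075 × 0.4930.
= 0.108539.

0.109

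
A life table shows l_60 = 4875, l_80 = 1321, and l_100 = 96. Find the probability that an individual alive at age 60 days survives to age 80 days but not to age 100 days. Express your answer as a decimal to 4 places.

This is the probability of reaching 80 but not 100, conditional on being alive at 60: (l_80 − l_100) / l_60.
= (1321 − 96) / 4875 = 1225 / 4875 = 0.251282.

0.2513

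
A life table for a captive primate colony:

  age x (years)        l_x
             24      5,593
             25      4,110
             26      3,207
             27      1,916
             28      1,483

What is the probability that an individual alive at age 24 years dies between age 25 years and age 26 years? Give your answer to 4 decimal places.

0.1615

This is the probability of reaching 25 but not 26, conditional on being alive at 24: (l_25 − l_26) / l_24.
= (4,110 − 3,207) / 5,593 = 903 / 5,593 = 0.161452.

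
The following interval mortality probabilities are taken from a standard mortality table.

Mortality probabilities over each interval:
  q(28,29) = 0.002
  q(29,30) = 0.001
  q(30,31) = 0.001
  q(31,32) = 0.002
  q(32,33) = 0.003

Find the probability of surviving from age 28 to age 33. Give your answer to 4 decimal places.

0.9910

P(survive 28→33) = (1 − 0.002) × (1 − 0.001) × (1 − 0.001) × (1 − 0.002) × (1 − 0.003).
= 0.998 × 0.999 × 0.999 × 0.998 × 0.997 = 0.991031.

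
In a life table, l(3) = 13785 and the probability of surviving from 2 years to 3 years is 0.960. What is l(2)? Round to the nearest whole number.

l(2) = l(3) / p = 13785 / 0.960 = 14359.

14359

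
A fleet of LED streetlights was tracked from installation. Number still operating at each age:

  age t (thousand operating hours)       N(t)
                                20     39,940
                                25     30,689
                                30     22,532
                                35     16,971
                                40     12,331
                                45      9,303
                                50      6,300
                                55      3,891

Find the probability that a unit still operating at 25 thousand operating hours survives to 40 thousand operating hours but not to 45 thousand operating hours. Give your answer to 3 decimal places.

This is the probability of reaching 40 but not 45, conditional on being operational at 25: (N(40) − N(45)) / N(25).
= (12,331 − 9,303) / 30,689 = 3,028 / 30,689 = 0.098667.

0.099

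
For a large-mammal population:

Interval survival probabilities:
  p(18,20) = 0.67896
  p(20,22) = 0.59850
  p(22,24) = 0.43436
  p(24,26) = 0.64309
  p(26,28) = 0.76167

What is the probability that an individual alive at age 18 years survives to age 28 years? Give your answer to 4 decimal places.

0.0865

Survival from 18 to 28 is the product of surviving each interval: 0.67896 × 0.59850 × 0.43436 × 0.64309 × 0.76167.
= 0.086456.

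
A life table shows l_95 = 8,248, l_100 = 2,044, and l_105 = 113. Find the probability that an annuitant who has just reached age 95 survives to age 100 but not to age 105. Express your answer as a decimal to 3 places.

0.234

This is the probability of reaching 100 but not 105, conditional on being alive at 95: (l_100 − l_105) / l_95.
= (2,044 − 113) / 8,248 = 1,931 / 8,248 = 0.234117.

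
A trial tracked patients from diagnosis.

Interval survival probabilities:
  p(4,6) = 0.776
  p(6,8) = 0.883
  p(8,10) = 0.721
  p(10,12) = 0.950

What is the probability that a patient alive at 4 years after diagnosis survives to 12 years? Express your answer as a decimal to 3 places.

0.469

Survival from 4 to 12 is the product of surviving each interval: 0.776 × 0.883 × 0.721 × 0.950.
= 0.469333.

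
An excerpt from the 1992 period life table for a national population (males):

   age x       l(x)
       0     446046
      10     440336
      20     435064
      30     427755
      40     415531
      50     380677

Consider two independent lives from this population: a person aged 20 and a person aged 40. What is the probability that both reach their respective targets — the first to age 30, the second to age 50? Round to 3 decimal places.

0.901

p₁ = l(30)/l(20) = 427755/435064 = 0.983200; p₂ = l(50)/l(40) = 380677/415531 = 0.916122.
P(both) = p₁ × p₂ = 0.983200 × 0.916122 = 0.900731.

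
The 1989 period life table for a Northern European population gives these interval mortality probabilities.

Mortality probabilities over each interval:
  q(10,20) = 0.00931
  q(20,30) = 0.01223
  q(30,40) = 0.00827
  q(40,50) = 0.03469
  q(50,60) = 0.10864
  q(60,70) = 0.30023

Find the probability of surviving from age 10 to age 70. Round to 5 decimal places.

0.58434

P(survive 10→70) = (1 − 0.00931) × (1 − 0.01223) × (1 − 0.00827) × (1 − 0.03469) × (1 − 0.10864) × (1 − 0.30023).
= 0.99069 × 0.98777 × 0.99173 × 0.96531 × 0.89136 × 0.69977 = 0.584336.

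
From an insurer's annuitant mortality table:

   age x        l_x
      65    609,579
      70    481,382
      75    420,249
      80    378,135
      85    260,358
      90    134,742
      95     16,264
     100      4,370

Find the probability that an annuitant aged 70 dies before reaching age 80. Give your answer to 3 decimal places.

P(die before 80 | alive at 70) = 1 − l_80/l_70 = 1 − 378,135/481,382 = (103,247)/481,382 = 0.214480.

0.214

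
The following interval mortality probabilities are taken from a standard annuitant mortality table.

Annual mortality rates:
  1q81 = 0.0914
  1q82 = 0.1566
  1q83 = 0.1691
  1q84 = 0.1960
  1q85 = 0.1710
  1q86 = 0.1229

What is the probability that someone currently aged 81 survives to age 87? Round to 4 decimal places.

6p81 = (1 − 0.0914) × (1 − 0.1566) × (1 − 0.1691) × (1 − 0.1960) × (1 − 0.1710) × (1 − 0.1229).
= 0.9086 × 0.8434 × 0.8309 × 0.8040 × 0.8290 × 0.8771 = 0.372233.

0.3722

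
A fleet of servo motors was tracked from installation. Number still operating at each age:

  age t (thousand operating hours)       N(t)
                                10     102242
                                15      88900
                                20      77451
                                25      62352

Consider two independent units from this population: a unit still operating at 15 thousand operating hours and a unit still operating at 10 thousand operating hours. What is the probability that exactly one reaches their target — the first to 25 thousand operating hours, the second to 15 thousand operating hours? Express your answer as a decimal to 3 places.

0.351

p₁ = N(25)/N(15) = 62352/88900 = 0.701372; p₂ = N(15)/N(10) = 88900/102242 = 0.869506.
P(exactly one) = p₁(1−p₂) + (1−p₁)p₂ = 0.091525 + 0.259659 = 0.351184.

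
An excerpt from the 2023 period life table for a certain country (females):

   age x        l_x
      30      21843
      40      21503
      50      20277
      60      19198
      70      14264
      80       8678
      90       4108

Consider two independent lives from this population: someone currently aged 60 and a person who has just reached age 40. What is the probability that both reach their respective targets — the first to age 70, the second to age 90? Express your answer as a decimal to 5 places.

0.14194

p₁ = l_70/l_60 = 14264/19198 = 0.742994; p₂ = l_90/l_40 = 4108/21503 = 0.191043.
P(both) = p₁ × p₂ = 0.742994 × 0.191043 = 0.141944.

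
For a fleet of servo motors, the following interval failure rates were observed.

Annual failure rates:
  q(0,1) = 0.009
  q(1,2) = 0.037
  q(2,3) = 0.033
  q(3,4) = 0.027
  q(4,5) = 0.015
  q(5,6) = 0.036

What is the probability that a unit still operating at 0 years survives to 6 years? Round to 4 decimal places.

0.8526

The overall survival probability is (1 − 0.009) × (1 − 0.037) × (1 − 0.033) × (1 − 0.027) × (1 − 0.015) × (1 − 0.036).
= 0.991 × 0.963 × 0.967 × 0.973 × 0.985 × 0.964 = 0.852614.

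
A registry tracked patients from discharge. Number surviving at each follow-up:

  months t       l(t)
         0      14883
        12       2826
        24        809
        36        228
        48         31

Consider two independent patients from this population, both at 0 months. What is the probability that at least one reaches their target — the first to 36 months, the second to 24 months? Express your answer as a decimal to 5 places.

p₁ = l(36)/l(0) = 228/14883 = 0.015319; p₂ = l(24)/l(0) = 809/14883 = 0.054357.
P(at least one) = 1 − (1−p₁)(1−p₂) = 1 − 0.984681 × 0.945643 = 0.068843.

0.06884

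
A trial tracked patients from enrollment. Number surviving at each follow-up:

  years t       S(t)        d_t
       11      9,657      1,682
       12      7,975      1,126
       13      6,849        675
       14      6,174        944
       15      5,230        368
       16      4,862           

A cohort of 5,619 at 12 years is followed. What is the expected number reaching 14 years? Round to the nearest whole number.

The relevant probability is 6,174/7,975 = 0.774169.
Expected number = 5,619 × 0.774169 = 4350.

4350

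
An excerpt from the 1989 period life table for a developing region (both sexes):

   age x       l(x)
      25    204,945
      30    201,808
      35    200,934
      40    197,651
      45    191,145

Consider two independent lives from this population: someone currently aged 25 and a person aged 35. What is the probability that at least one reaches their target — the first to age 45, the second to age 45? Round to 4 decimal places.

p₁ = l(45)/l(25) = 191,145/204,945 = 0.932665; p₂ = l(45)/l(35) = 191,145/200,934 = 0.951283.
P(at least one) = 1 − (1−p₁)(1−p₂) = 1 − 0.067335 × 0.048717 = 0.996720.

0.9967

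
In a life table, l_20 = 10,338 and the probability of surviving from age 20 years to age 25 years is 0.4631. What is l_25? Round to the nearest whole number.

4788

l_25 = l_20 × p = 10,338 × 0.4631 = 4788.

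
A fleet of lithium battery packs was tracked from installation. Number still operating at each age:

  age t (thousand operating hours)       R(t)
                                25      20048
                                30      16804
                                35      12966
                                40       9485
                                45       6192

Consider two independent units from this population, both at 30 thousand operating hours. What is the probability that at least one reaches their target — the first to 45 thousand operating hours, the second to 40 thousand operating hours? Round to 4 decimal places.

0.7249

p₁ = R(45)/R(30) = 6192/16804 = 0.368484; p₂ = R(40)/R(30) = 9485/16804 = 0.564449.
P(at least one) = 1 − (1−p₁)(1−p₂) = 1 − 0.631516 × 0.435551 = 0.724943.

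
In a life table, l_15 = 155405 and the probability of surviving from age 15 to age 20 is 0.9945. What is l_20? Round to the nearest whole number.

l_20 = l_15 × p = 155405 × 0.9945 = 154550.

154550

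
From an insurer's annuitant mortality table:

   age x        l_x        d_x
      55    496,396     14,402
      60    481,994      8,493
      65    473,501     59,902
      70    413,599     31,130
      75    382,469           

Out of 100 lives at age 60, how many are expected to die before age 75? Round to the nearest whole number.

The relevant probability is 1 − 382,469/481,994 = 0.206486.
Expected number = 100 × 0.206486 = 21.

21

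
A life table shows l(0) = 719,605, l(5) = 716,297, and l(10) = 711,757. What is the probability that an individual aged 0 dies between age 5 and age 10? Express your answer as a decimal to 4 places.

This is the probability of reaching 5 but not 10, conditional on being alive at 0: (l(5) − l(10)) / l(0).
= (716,297 − 711,757) / 719,605 = 4,540 / 719,605 = 0.006309.

0.0063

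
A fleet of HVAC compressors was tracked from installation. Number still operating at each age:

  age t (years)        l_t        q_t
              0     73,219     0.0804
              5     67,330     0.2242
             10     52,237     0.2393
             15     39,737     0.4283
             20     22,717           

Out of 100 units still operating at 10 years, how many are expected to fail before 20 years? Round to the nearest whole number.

The relevant probability is 1 − 22,717/52,237 = 0.565117.
Expected number = 100 × 0.565117 = 57.

57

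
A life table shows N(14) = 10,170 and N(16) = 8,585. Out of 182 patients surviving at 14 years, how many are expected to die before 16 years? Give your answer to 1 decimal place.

28.4

The relevant probability is 1 − 8,585/10,170 = 0.155851.
Expected number = 182 × 0.155851 = 28.4.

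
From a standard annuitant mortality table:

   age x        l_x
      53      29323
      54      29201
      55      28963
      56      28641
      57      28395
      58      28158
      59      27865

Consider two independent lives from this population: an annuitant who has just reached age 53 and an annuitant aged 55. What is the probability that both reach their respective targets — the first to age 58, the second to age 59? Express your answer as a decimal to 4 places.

p₁ = l_58/l_53 = 28158/29323 = 0.960270; p₂ = l_59/l_55 = 27865/28963 = 0.962090.
P(both) = p₁ × p₂ = 0.960270 × 0.962090 = 0.923866.

0.9239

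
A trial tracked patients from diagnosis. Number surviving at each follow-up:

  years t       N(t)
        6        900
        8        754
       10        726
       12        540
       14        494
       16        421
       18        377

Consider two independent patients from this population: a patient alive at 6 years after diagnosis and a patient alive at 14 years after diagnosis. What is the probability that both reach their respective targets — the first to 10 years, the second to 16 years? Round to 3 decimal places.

p₁ = N(10)/N(6) = 726/900 = 0.806667; p₂ = N(16)/N(14) = 421/494 = 0.852227.
P(both) = p₁ × p₂ = 0.806667 × 0.852227 = 0.687463.

0.687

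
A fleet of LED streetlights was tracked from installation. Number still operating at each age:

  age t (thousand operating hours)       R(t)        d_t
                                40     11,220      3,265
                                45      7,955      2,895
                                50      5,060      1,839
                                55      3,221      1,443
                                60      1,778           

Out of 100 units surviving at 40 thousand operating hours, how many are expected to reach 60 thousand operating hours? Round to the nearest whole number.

The relevant probability is 1,778/11,220 = 0.158467.
Expected number = 100 × 0.158467 = 16.

16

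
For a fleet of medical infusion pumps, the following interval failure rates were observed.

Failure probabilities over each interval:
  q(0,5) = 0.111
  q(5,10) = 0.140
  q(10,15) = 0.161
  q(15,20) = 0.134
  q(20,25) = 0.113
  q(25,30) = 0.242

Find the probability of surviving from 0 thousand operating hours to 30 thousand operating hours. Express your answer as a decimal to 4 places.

Chaining the interval survival probabilities: (1 − 0.111) × (1 − 0.140) × (1 − 0.161) × (1 − 0.134) × (1 − 0.113) × (1 − 0.242).
= 0.889 × 0.860 × 0.839 × 0.866 × 0.887 × 0.758 = 0.373485.

0.3735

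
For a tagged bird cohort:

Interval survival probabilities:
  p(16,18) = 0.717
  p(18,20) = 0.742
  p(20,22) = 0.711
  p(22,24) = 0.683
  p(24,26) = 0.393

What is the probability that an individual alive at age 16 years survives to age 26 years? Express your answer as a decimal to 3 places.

Chaining the interval survival probabilities: 0.717 × 0.742 × 0.711 × 0.683 × 0.393.
= 0.101533.

0.102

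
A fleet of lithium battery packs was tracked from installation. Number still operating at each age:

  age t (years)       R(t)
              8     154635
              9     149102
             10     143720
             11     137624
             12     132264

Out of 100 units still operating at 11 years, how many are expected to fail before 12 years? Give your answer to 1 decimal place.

The relevant probability is 1 − 132264/137624 = 0.038947.
Expected number = 100 × 0.038947 = 3.9.

3.9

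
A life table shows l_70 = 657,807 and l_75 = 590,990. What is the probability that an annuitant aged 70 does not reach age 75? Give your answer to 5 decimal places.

P(die before 75 | alive at 70) = 1 − l_75/l_70 = 1 − 590,990/657,807 = (66,817)/657,807 = 0.101575.

0.10158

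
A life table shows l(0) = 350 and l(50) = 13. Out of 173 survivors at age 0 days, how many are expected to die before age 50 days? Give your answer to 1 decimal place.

The relevant probability is 1 − 13/350 = 0.962857.
Expected number = 173 × 0.962857 = 166.6.

166.6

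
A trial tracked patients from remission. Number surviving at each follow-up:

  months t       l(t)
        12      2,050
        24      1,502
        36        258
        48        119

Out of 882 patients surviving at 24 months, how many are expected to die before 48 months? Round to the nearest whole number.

812

The relevant probability is 1 − 119/1,502 = 0.920772.
Expected number = 882 × 0.920772 = 812.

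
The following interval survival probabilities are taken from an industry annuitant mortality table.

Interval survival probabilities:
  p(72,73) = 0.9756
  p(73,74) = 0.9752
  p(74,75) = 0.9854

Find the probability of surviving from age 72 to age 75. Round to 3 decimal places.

0.938

Survival from 72 to 75 is the product of surviving each interval: 0.9756 × 0.9752 × 0.9854.
= 0.937515.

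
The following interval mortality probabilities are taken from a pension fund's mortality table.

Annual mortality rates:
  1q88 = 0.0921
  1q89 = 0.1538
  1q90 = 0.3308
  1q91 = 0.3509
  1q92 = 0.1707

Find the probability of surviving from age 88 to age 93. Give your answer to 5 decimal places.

0.27675

5p88 = (1 − 0.0921) × (1 − 0.1538) × (1 − 0.3308) × (1 − 0.3509) × (1 − 0.1707).
= 0.9079 × 0.8462 × 0.6692 × 0.6491 × 0.8293 = 0.276752.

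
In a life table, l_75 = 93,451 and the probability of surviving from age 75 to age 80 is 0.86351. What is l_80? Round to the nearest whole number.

l_80 = l_75 × p = 93,451 × 0.86351 = 80696.

80696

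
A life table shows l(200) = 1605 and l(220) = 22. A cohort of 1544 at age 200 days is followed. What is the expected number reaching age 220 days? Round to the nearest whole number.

21

The relevant probability is 22/1605 = 0.013707.
Expected number = 1544 × 0.013707 = 21.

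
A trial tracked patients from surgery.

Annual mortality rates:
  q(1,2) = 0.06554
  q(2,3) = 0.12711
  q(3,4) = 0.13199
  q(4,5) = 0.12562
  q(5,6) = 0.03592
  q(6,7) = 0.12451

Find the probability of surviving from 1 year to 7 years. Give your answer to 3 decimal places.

The overall survival probability is (1 − 0.06554) × (1 − 0.12711) × (1 − 0.13199) × (1 − 0.12562) × (1 − 0.03592) × (1 − 0.12451).
= 0.93446 × 0.87289 × 0.86801 × 0.87438 × 0.96408 × 0.87549 = 0.522528.

0.523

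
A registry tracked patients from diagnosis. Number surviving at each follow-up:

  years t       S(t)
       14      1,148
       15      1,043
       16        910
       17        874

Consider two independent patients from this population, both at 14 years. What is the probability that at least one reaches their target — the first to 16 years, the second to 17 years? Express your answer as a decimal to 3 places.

0.951

p₁ = S(16)/S(14) = 910/1,148 = 0.792683; p₂ = S(17)/S(14) = 874/1,148 = 0.761324.
P(at least one) = 1 − (1−p₁)(1−p₂) = 1 − 0.207317 × 0.238676 = 0.950518.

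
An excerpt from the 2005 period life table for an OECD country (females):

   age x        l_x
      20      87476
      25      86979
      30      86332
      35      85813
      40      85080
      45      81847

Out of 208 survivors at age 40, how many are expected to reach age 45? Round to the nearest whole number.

200

The relevant probability is 81847/85080 = 0.962000.
Expected number = 208 × 0.962000 = 200.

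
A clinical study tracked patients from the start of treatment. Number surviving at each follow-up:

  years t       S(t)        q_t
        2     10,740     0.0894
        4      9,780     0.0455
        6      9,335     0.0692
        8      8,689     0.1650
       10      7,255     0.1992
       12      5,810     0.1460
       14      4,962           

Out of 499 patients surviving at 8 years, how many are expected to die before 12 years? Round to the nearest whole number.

165

The relevant probability is 1 − 5,810/8,689 = 0.331338.
Expected number = 499 × 0.331338 = 165.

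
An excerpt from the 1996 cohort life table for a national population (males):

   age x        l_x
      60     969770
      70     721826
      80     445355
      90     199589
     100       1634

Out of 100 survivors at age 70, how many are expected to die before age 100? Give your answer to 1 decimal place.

The relevant probability is 1 − 1634/721826 = 0.997736.
Expected number = 100 × 0.997736 = 99.8.

99.8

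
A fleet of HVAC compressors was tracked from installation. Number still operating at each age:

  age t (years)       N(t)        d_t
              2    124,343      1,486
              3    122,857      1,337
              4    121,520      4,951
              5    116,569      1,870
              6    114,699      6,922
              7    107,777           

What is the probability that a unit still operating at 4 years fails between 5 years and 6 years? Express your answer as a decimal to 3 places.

0.015

This is the probability of reaching 5 but not 6, conditional on being operational at 4: (N(5) − N(6)) / N(4).
= (116,569 − 114,699) / 121,520 = 1,870 / 121,520 = 0.015388.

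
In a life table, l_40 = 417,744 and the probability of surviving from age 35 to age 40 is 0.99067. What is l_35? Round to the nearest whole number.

l_35 = l_40 / p = 417,744 / 0.99067 = 421678.

421678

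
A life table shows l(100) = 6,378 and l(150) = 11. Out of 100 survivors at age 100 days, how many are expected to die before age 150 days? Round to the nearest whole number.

100

The relevant probability is 1 − 11/6,378 = 0.998275.
Expected number = 100 × 0.998275 = 100.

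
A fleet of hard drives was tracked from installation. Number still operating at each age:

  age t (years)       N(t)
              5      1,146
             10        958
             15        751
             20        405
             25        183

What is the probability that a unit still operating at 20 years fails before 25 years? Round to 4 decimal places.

P(fail before 25 | operational at 20) = 1 − N(25)/N(20) = 1 − 183/405 = (222)/405 = 0.548148.

0.5481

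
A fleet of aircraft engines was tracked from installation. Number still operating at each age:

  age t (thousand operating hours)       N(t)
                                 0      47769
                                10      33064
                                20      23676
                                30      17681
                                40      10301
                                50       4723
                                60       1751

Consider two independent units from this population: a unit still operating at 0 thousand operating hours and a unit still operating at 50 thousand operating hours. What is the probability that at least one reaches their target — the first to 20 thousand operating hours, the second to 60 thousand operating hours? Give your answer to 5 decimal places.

p₁ = N(20)/N(0) = 23676/47769 = 0.495635; p₂ = N(60)/N(50) = 1751/4723 = 0.370739.
P(at least one) = 1 − (1−p₁)(1−p₂) = 1 − 0.504365 × 0.629261 = 0.682623.

0.68262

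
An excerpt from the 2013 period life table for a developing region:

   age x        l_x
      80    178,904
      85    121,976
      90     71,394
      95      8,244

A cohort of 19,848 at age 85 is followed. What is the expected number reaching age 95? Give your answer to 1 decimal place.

1341.5

The relevant probability is 8,244/121,976 = 0.067587.
Expected number = 19,848 × 0.067587 = 1341.5.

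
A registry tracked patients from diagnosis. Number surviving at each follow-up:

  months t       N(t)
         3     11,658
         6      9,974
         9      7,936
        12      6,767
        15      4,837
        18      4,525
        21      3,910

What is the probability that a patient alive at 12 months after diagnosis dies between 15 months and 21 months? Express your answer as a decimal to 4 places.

This is the probability of reaching 15 but not 21, conditional on being alive at 12: (N(15) − N(21)) / N(12).
= (4,837 − 3,910) / 6,767 = 927 / 6,767 = 0.136988.

0.1370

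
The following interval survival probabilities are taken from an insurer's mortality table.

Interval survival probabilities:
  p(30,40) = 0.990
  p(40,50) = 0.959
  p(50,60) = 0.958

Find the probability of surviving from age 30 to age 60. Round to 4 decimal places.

0.9095

Survival from 30 to 60 is the product of surviving each interval: 0.990 × 0.959 × 0.958.
= 0.909535.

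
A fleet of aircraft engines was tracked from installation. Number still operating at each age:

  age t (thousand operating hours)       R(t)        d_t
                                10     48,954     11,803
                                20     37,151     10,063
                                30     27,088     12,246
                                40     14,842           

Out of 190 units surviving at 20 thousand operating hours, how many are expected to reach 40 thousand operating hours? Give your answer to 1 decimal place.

The relevant probability is 14,842/37,151 = 0.399505.
Expected number = 190 × 0.399505 = 75.9.

75.9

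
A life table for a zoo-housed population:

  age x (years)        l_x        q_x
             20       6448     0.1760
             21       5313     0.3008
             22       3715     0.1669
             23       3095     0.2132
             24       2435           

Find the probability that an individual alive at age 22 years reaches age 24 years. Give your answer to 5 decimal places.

The conditional survival probability is l_24/l_22 = 2435/3715 = 0.655451.

0.65545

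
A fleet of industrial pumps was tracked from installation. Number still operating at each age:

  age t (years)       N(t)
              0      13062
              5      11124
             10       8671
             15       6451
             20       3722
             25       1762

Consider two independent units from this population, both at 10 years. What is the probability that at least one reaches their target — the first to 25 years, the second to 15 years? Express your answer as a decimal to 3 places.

0.796

p₁ = N(25)/N(10) = 1762/8671 = 0.203206; p₂ = N(15)/N(10) = 6451/8671 = 0.743974.
P(at least one) = 1 − (1−p₁)(1−p₂) = 1 − 0.796794 × 0.256026 = 0.796000.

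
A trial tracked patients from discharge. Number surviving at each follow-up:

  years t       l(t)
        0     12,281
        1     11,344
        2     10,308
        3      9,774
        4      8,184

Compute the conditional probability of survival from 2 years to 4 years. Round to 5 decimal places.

The conditional survival probability is l(4)/l(2) = 8,184/10,308 = 0.793946.

0.79395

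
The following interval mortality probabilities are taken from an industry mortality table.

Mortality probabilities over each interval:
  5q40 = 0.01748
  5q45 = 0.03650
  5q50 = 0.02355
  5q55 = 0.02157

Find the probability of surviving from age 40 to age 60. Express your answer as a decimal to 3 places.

Chaining the interval survival probabilities: (1 − 0.01748) × (1 − 0.03650) × (1 − 0.02355) × (1 − 0.02157).
= 0.98252 × 0.96350 × 0.97645 × 0.97843 = 0.904426.

0.904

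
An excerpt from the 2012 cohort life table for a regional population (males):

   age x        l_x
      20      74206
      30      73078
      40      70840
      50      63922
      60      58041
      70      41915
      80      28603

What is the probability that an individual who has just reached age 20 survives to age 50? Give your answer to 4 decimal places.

We want 30p20 = l_50/l_20.
The conditional survival probability is l_50/l_20 = 63922/74206 = 0.861413.

0.8614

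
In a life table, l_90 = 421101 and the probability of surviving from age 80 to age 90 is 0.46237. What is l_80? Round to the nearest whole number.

910745

l_80 = l_90 / p = 421101 / 0.46237 = 910745.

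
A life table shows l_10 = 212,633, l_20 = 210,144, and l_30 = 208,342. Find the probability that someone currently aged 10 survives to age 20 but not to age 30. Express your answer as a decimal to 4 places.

0.0085

This is the probability of reaching 20 but not 30, conditional on being alive at 10: (l_20 − l_30) / l_10.
= (210,144 − 208,342) / 212,633 = 1,802 / 212,633 = 0.008475.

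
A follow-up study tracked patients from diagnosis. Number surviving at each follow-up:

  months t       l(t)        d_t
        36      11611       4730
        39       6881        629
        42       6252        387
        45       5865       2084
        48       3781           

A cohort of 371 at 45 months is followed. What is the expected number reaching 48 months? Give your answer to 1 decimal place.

The relevant probability is 3781/5865 = 0.644672.
Expected number = 371 × 0.644672 = 239.2.

239.2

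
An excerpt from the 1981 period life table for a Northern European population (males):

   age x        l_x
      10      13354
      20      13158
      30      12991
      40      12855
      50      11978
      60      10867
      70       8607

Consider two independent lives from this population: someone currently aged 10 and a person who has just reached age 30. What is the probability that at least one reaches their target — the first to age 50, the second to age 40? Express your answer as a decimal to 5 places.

p₁ = l_50/l_10 = 11978/13354 = 0.896960; p₂ = l_40/l_30 = 12855/12991 = 0.989531.
P(at least one) = 1 − (1−p₁)(1−p₂) = 1 − 0.103040 × 0.010469 = 0.998921.

0.99892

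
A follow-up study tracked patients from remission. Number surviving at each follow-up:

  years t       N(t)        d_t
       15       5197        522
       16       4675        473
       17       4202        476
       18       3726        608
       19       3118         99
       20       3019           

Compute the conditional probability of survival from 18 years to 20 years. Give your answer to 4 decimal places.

0.8103

The conditional survival probability is N(20)/N(18) = 3019/3726 = 0.810252.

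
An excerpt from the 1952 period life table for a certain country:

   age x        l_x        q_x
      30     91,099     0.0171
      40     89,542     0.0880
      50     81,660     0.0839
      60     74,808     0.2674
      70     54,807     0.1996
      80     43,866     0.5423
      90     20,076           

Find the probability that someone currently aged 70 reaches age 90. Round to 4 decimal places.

0.3663

The conditional survival probability is l_90/l_70 = 20,076/54,807 = 0.366304.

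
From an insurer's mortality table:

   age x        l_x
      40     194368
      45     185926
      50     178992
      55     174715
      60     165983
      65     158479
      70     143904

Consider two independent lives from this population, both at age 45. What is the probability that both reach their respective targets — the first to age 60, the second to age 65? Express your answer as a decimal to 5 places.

0.76095

p₁ = l_60/l_45 = 165983/185926 = 0.892737; p₂ = l_65/l_45 = 158479/185926 = 0.852377.
P(both) = p₁ × p₂ = 0.892737 × 0.852377 = 0.760948.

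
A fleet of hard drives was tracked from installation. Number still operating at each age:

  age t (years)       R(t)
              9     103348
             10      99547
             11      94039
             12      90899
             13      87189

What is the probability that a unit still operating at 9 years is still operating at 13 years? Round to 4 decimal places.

The conditional survival probability is R(13)/R(9) = 87189/103348 = 0.843645.

0.8436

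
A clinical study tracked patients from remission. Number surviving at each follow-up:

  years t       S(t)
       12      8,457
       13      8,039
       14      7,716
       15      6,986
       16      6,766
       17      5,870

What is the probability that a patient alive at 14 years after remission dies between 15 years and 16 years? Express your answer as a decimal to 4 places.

This is the probability of reaching 15 but not 16, conditional on being alive at 14: (S(15) − S(16)) / S(14).
= (6,986 − 6,766) / 7,716 = 220 / 7,716 = 0.028512.

0.0285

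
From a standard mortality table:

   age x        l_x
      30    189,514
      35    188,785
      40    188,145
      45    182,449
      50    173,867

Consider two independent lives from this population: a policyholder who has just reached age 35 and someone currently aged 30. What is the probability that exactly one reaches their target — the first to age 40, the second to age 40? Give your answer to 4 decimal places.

0.0106

p₁ = l_40/l_35 = 188,145/188,785 = 0.996610; p₂ = l_40/l_30 = 188,145/189,514 = 0.992776.
P(exactly one) = p₁(1−p₂) + (1−p₁)p₂ = 0.007200 + 0.003366 = 0.010565.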